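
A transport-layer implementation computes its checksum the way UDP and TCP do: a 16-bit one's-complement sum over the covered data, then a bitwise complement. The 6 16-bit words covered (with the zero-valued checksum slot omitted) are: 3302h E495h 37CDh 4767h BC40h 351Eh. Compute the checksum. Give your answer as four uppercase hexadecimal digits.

One's-complement addition (fold any carry out of bit 15 back into bit 0):
  0x3302 + 0xE495 = 0x11797 → wrap carry → 0x1798
  0x1798 + 0x37CD = 0x04F65
  0x4F65 + 0x4767 = 0x096CC
  0x96CC + 0xBC40 = 0x1530C → wrap carry → 0x530D
  0x530D + 0x351E = 0x0882B
One's-complement sum = 0x882B.
Checksum = ~0x882B & 0xFFFF = 0x77D4.

77D4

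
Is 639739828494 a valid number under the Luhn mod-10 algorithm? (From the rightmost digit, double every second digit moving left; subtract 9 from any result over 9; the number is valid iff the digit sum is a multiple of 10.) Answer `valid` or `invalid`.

From the right, keep odd positions and double even positions (subtract 9 from any doubled value over 9):
  doubled (positions 2,4,...): 9 7 7 6 9 3 → sum 41
  kept (positions 1,3,...): 4 4 2 9 7 3 → sum 29
Total = 70.
70 mod 10 = 0, so the number is valid.

valid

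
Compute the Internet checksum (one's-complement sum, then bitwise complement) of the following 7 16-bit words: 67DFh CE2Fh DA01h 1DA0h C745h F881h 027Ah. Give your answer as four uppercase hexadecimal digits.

100D

One's-complement addition (fold any carry out of bit 15 back into bit 0):
  0x67DF + 0xCE2F = 0x1360E → wrap carry → 0x360F
  0x360F + 0xDA01 = 0x11010 → wrap carry → 0x1011
  0x1011 + 0x1DA0 = 0x02DB1
  0x2DB1 + 0xC745 = 0x0F4F6
  0xF4F6 + 0xF881 = 0x1ED77 → wrap carry → 0xED78
  0xED78 + 0x027A = 0x0EFF2
One's-complement sum = 0xEFF2.
Checksum = ~0xEFF2 & 0xFFFF = 0x100D.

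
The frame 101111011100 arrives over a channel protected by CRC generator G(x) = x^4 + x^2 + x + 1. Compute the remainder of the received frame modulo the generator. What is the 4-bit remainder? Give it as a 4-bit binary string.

Modulo-2 division of 101111011100 by 10111:
  pos 0: 10111 XOR 10111 = 00000
  pos 5: 10111 XOR 10111 = 00000
Remainder = 0000 (zero — the frame passes the CRC check).

0000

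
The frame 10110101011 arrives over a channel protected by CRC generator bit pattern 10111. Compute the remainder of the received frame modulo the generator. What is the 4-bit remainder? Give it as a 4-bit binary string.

1110

Modulo-2 division of 10110101011 by 10111:
  pos 0: 10110 XOR 10111 = 00001
  pos 4: 11010 XOR 10111 = 01101
  pos 5: 11011 XOR 10111 = 01100
  pos 6: 11001 XOR 10111 = 01110
Remainder = 1110 (nonzero — an error is detected).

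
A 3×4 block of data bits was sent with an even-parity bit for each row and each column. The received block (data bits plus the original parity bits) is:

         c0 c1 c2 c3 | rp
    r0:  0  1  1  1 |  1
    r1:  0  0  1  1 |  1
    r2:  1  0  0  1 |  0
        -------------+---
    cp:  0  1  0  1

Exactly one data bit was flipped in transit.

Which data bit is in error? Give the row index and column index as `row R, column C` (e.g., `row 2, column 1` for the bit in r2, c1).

row 1, column 0

Recompute each row's even parity and compare to rp:
  r0: data parity 1, sent rp 1 → ok
  r1: data parity 0, sent rp 1 → mismatch
  r2: data parity 0, sent rp 0 → ok
Recompute each column's even parity and compare to cp:
  c0: data parity 1, sent cp 0 → mismatch
  c1: data parity 1, sent cp 1 → ok
  c2: data parity 0, sent cp 0 → ok
  c3: data parity 1, sent cp 1 → ok
Exactly one row (r1) and one column (c0) fail → the flipped bit is at their intersection.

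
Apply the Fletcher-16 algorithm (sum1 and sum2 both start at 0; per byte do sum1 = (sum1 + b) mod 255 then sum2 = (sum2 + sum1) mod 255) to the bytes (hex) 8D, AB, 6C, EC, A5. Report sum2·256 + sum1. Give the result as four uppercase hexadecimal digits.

3738

Running sums (mod 255):
  after byte 0 (8D): sum1=141, sum2=141
  after byte 1 (AB): sum1=57, sum2=198
  after byte 2 (6C): sum1=165, sum2=108
  after byte 3 (EC): sum1=146, sum2=254
  after byte 4 (A5): sum1=56, sum2=55
Checksum = sum2·256 + sum1 = 55·256 + 56 = 14136 = 0x3738.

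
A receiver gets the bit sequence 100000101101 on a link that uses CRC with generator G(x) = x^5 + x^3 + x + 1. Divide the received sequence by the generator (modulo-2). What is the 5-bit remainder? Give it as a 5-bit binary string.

01011

Modulo-2 division of 100000101101 by 101011:
  pos 0: 100000 XOR 101011 = 001011
  pos 2: 101110 XOR 101011 = 000101
  pos 5: 101110 XOR 101011 = 000101
Remainder = 01011 (nonzero — an error is detected).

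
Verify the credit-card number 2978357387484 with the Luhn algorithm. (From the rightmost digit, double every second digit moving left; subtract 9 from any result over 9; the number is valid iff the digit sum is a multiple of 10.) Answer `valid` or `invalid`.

From the right, keep odd positions and double even positions (subtract 9 from any doubled value over 9):
  doubled (positions 2,4,...): 7 5 6 1 7 9 → sum 35
  kept (positions 1,3,...): 4 4 8 7 3 7 2 → sum 35
Total = 70.
70 mod 10 = 0, so the number is valid.

valid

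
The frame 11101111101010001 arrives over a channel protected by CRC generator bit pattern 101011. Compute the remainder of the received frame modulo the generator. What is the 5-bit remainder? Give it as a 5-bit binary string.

Modulo-2 division of 11101111101010001 by 101011:
  pos 0: 111011 XOR 101011 = 010000
  pos 1: 100001 XOR 101011 = 001010
  pos 3: 101011 XOR 101011 = 000000
  pos 10: 101000 XOR 101011 = 000011
Remainder = 00111 (nonzero — an error is detected).

00111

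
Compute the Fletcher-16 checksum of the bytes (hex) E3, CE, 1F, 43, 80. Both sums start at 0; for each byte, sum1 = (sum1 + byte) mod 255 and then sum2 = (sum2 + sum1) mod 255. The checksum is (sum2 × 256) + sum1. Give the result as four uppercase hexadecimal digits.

Running sums (mod 255):
  after byte 0 (E3): sum1=227, sum2=227
  after byte 1 (CE): sum1=178, sum2=150
  after byte 2 (1F): sum1=209, sum2=104
  after byte 3 (43): sum1=21, sum2=125
  after byte 4 (80): sum1=149, sum2=19
Checksum = sum2·256 + sum1 = 19·256 + 149 = 5013 = 0x1395.

1395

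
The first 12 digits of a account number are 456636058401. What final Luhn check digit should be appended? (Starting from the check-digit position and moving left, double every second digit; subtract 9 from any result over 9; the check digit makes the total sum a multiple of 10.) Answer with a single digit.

Partial digits right→left: 1 0 4 8 5 0 6 3 6 6 5 4
Double every second digit counting from the check-digit position (so the 1st, 3rd, 5th, ... of the partial from the right).
  doubled (with −9 where >9): 2 8 1 3 3 1 → sum 18
  kept as-is: 0 8 0 3 6 4 → sum 21
Total = 18 + 21 = 39.
Check digit = (10 − (39 mod 10)) mod 10 = 1.

1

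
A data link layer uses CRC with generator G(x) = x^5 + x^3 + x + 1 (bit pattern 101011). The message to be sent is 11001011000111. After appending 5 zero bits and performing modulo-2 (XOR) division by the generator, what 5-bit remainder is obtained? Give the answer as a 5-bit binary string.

10100

Append 5 zeros: 1100101100011100000. Divide by 101011 (XOR where the leading bit is 1):
  pos 0: 110010 XOR 101011 = 011001
  pos 1: 110011 XOR 101011 = 011000
  pos 2: 110001 XOR 101011 = 011010
  pos 3: 110100 XOR 101011 = 011111
  pos 4: 111110 XOR 101011 = 010101
  pos 5: 101010 XOR 101011 = 000001
  pos 10: 111100 XOR 101011 = 010111
  pos 11: 101110 XOR 101011 = 000101
Remainder (last 5 bits) = 10100. This is the CRC / FCS.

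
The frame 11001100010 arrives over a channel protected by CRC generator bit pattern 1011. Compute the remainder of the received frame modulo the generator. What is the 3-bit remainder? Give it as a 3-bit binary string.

111

Modulo-2 division of 11001100010 by 1011:
  pos 0: 1100 XOR 1011 = 0111
  pos 1: 1111 XOR 1011 = 0100
  pos 2: 1001 XOR 1011 = 0010
  pos 4: 1000 XOR 1011 = 0011
  pos 6: 1101 XOR 1011 = 0110
  pos 7: 1100 XOR 1011 = 0111
Remainder = 111 (nonzero — an error is detected).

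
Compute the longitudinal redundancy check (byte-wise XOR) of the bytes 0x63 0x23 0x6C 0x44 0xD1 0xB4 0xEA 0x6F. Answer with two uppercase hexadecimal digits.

88

XOR the bytes together:
  start with 0x63
  0x63 ⊕ 0x23 = 0x40
  0x40 ⊕ 0x6C = 0x2C
  0x2C ⊕ 0x44 = 0x68
  0x68 ⊕ 0xD1 = 0xB9
  0xB9 ⊕ 0xB4 = 0x0D
  0x0D ⊕ 0xEA = 0xE7
  0xE7 ⊕ 0x6F = 0x88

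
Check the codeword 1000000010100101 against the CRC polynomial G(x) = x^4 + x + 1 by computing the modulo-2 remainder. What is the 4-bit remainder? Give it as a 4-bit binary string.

Modulo-2 division of 1000000010100101 by 10011:
  pos 0: 10000 XOR 10011 = 00011
  pos 3: 11000 XOR 10011 = 01011
  pos 4: 10111 XOR 10011 = 00100
  pos 6: 10001 XOR 10011 = 00010
  pos 9: 10001 XOR 10011 = 00010
Remainder = 1001 (nonzero — an error is detected).

1001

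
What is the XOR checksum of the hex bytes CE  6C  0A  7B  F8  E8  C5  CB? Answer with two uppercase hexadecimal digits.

CD

XOR the bytes together:
  start with 0xCE
  0xCE ⊕ 0x6C = 0xA2
  0xA2 ⊕ 0x0A = 0xA8
  0xA8 ⊕ 0x7B = 0xD3
  0xD3 ⊕ 0xF8 = 0x2B
  0x2B ⊕ 0xE8 = 0xC3
  0xC3 ⊕ 0xC5 = 0x06
  0x06 ⊕ 0xCB = 0xCD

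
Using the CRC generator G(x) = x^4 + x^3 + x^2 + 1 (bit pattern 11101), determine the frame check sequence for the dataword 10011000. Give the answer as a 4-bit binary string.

Append 4 zeros: 100110000000. Divide by 11101 (XOR where the leading bit is 1):
  pos 0: 10011 XOR 11101 = 01110
  pos 1: 11100 XOR 11101 = 00001
  pos 5: 10000 XOR 11101 = 01101
  pos 6: 11010 XOR 11101 = 00111
Remainder (last 4 bits) = 1110. This is the CRC / FCS.

1110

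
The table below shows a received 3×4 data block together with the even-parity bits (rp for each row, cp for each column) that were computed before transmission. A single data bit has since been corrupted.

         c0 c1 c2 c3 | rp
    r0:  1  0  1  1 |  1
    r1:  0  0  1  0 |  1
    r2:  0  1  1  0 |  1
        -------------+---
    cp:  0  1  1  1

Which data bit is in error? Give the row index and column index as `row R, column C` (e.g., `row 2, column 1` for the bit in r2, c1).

Recompute each row's even parity and compare to rp:
  r0: data parity 1, sent rp 1 → ok
  r1: data parity 1, sent rp 1 → ok
  r2: data parity 0, sent rp 1 → mismatch
Recompute each column's even parity and compare to cp:
  c0: data parity 1, sent cp 0 → mismatch
  c1: data parity 1, sent cp 1 → ok
  c2: data parity 1, sent cp 1 → ok
  c3: data parity 1, sent cp 1 → ok
Exactly one row (r2) and one column (c0) fail → the flipped bit is at their intersection.

row 2, column 0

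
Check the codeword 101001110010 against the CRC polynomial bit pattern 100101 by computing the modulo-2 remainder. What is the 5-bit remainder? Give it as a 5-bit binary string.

00000

Modulo-2 division of 101001110010 by 100101:
  pos 0: 101001 XOR 100101 = 001100
  pos 2: 110011 XOR 100101 = 010110
  pos 3: 101100 XOR 100101 = 001001
  pos 5: 100101 XOR 100101 = 000000
Remainder = 00000 (zero — the frame passes the CRC check).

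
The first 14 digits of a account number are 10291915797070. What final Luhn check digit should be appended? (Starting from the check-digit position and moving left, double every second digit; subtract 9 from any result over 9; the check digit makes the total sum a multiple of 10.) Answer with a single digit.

Partial digits right→left: 0 7 0 7 9 7 5 1 9 1 9 2 0 1
Double every second digit counting from the check-digit position (so the 1st, 3rd, 5th, ... of the partial from the right).
  doubled (with −9 where >9): 0 0 9 1 9 9 0 → sum 28
  kept as-is: 7 7 7 1 1 2 1 → sum 26
Total = 28 + 26 = 54.
Check digit = (10 − (54 mod 10)) mod 10 = 6.

6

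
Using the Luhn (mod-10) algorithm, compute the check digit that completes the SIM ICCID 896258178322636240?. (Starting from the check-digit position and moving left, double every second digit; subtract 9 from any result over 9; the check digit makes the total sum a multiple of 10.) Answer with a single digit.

9

Partial digits right→left: 0 4 2 6 3 6 2 2 3 8 7 1 8 5 2 6 9 8
Double every second digit counting from the check-digit position (so the 1st, 3rd, 5th, ... of the partial from the right).
  doubled (with −9 where >9): 0 4 6 4 6 5 7 4 9 → sum 45
  kept as-is: 4 6 6 2 8 1 5 6 8 → sum 46
Total = 45 + 46 = 91.
Check digit = (10 − (91 mod 10)) mod 10 = 9.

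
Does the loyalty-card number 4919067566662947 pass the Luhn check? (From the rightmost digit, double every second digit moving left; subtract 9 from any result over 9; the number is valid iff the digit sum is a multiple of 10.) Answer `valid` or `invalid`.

From the right, keep odd positions and double even positions (subtract 9 from any doubled value over 9):
  doubled (positions 2,4,...): 8 4 3 3 5 0 2 8 → sum 33
  kept (positions 1,3,...): 7 9 6 6 5 6 9 9 → sum 57
Total = 90.
90 mod 10 = 0, so the number is valid.

valid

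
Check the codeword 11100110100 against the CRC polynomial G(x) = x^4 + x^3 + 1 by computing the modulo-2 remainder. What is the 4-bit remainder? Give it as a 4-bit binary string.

0111

Modulo-2 division of 11100110100 by 11001:
  pos 0: 11100 XOR 11001 = 00101
  pos 2: 10111 XOR 11001 = 01110
  pos 3: 11100 XOR 11001 = 00101
  pos 5: 10110 XOR 11001 = 01111
  pos 6: 11110 XOR 11001 = 00111
Remainder = 0111 (nonzero — an error is detected).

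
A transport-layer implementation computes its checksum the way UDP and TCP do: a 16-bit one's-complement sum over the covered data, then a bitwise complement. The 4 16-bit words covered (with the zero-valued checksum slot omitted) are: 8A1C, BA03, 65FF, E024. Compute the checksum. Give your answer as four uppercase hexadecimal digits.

One's-complement addition (fold any carry out of bit 15 back into bit 0):
  0x8A1C + 0xBA03 = 0x1441F → wrap carry → 0x4420
  0x4420 + 0x65FF = 0x0AA1F
  0xAA1F + 0xE024 = 0x18A43 → wrap carry → 0x8A44
One's-complement sum = 0x8A44.
Checksum = ~0x8A44 & 0xFFFF = 0x75BB.

75BB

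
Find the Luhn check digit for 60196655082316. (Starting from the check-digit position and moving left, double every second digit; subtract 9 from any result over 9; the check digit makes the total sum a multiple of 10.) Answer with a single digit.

0

Partial digits right→left: 6 1 3 2 8 0 5 5 6 6 9 1 0 6
Double every second digit counting from the check-digit position (so the 1st, 3rd, 5th, ... of the partial from the right).
  doubled (with −9 where >9): 3 6 7 1 3 9 0 → sum 29
  kept as-is: 1 2 0 5 6 1 6 → sum 21
Total = 29 + 21 = 50.
Check digit = (10 − (50 mod 10)) mod 10 = 0.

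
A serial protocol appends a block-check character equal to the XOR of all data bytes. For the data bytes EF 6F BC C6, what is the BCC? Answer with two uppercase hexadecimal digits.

XOR the bytes together:
  start with 0xEF
  0xEF ⊕ 0x6F = 0x80
  0x80 ⊕ 0xBC = 0x3C
  0x3C ⊕ 0xC6 = 0xFA

FA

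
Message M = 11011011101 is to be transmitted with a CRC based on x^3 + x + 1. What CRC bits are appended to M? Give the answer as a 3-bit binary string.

Append 3 zeros: 11011011101000. Divide by 1011 (XOR where the leading bit is 1):
  pos 0: 1101 XOR 1011 = 0110
  pos 1: 1101 XOR 1011 = 0110
  pos 2: 1100 XOR 1011 = 0111
  pos 3: 1111 XOR 1011 = 0100
  pos 4: 1001 XOR 1011 = 0010
  pos 6: 1010 XOR 1011 = 0001
  pos 9: 1100 XOR 1011 = 0111
  pos 10: 1110 XOR 1011 = 0101
Remainder (last 3 bits) = 101. This is the CRC / FCS.

101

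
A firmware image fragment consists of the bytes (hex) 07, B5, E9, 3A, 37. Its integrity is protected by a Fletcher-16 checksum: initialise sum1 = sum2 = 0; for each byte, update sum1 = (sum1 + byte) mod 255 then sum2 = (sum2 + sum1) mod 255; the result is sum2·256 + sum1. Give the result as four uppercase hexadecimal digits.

Running sums (mod 255):
  after byte 0 (07): sum1=7, sum2=7
  after byte 1 (B5): sum1=188, sum2=195
  after byte 2 (E9): sum1=166, sum2=106
  after byte 3 (3A): sum1=224, sum2=75
  after byte 4 (37): sum1=24, sum2=99
Checksum = sum2·256 + sum1 = 99·256 + 24 = 25368 = 0x6318.

6318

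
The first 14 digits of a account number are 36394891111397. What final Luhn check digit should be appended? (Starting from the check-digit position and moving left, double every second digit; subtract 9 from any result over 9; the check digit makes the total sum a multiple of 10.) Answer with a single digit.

Partial digits right→left: 7 9 3 1 1 1 1 9 8 4 9 3 6 3
Double every second digit counting from the check-digit position (so the 1st, 3rd, 5th, ... of the partial from the right).
  doubled (with −9 where >9): 5 6 2 2 7 9 3 → sum 34
  kept as-is: 9 1 1 9 4 3 3 → sum 30
Total = 34 + 30 = 64.
Check digit = (10 − (64 mod 10)) mod 10 = 6.

6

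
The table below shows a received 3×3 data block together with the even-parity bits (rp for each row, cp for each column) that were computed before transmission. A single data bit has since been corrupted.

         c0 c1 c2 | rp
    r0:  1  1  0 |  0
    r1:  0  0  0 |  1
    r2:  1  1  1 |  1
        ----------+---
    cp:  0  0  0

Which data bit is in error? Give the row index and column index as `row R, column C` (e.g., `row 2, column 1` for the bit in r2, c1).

row 1, column 2

Recompute each row's even parity and compare to rp:
  r0: data parity 0, sent rp 0 → ok
  r1: data parity 0, sent rp 1 → mismatch
  r2: data parity 1, sent rp 1 → ok
Recompute each column's even parity and compare to cp:
  c0: data parity 0, sent cp 0 → ok
  c1: data parity 0, sent cp 0 → ok
  c2: data parity 1, sent cp 0 → mismatch
Exactly one row (r1) and one column (c2) fail → the flipped bit is at their intersection.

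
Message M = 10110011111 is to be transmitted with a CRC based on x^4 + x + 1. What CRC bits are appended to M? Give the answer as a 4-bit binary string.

Append 4 zeros: 101100111110000. Divide by 10011 (XOR where the leading bit is 1):
  pos 0: 10110 XOR 10011 = 00101
  pos 2: 10101 XOR 10011 = 00110
  pos 4: 11011 XOR 10011 = 01000
  pos 5: 10001 XOR 10011 = 00010
  pos 8: 10100 XOR 10011 = 00111
  pos 10: 11100 XOR 10011 = 01111
Remainder (last 4 bits) = 1111. This is the CRC / FCS.

1111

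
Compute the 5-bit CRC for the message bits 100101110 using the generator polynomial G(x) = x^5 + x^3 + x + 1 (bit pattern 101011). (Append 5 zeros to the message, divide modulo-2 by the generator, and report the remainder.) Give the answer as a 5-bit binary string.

Append 5 zeros: 10010111000000. Divide by 101011 (XOR where the leading bit is 1):
  pos 0: 100101 XOR 101011 = 001110
  pos 2: 111011 XOR 101011 = 010000
  pos 3: 100000 XOR 101011 = 001011
  pos 5: 101100 XOR 101011 = 000111
  pos 8: 111000 XOR 101011 = 010011
Remainder (last 5 bits) = 10011. This is the CRC / FCS.

10011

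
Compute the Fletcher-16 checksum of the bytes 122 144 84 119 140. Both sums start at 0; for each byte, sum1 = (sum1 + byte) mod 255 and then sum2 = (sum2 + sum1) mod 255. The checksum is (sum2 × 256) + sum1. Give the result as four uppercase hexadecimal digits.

Running sums (mod 255):
  after byte 0 (122): sum1=122, sum2=122
  after byte 1 (144): sum1=11, sum2=133
  after byte 2 (84): sum1=95, sum2=228
  after byte 3 (119): sum1=214, sum2=187
  after byte 4 (140): sum1=99, sum2=31
Checksum = sum2·256 + sum1 = 31·256 + 99 = 8035 = 0x1F63.

1F63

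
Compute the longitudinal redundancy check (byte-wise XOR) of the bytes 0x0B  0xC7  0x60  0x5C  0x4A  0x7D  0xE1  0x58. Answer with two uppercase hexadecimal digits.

XOR the bytes together:
  start with 0x0B
  0x0B ⊕ 0xC7 = 0xCC
  0xCC ⊕ 0x60 = 0xAC
  0xAC ⊕ 0x5C = 0xF0
  0xF0 ⊕ 0x4A = 0xBA
  0xBA ⊕ 0x7D = 0xC7
  0xC7 ⊕ 0xE1 = 0x26
  0x26 ⊕ 0x58 = 0x7E

7E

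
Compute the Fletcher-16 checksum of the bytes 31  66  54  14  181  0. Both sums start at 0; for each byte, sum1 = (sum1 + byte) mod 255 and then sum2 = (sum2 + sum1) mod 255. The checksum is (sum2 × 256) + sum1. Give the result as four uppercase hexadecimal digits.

Running sums (mod 255):
  after byte 0 (31): sum1=31, sum2=31
  after byte 1 (66): sum1=97, sum2=128
  after byte 2 (54): sum1=151, sum2=24
  after byte 3 (14): sum1=165, sum2=189
  after byte 4 (181): sum1=91, sum2=25
  after byte 5 (0): sum1=91, sum2=116
Checksum = sum2·256 + sum1 = 116·256 + 91 = 29787 = 0x745B.

745B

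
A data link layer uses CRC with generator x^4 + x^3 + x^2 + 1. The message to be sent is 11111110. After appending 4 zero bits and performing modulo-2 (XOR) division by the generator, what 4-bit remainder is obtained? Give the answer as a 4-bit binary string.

1011

Append 4 zeros: 111111100000. Divide by 11101 (XOR where the leading bit is 1):
  pos 0: 11111 XOR 11101 = 00010
  pos 3: 10110 XOR 11101 = 01011
  pos 4: 10110 XOR 11101 = 01011
  pos 5: 10110 XOR 11101 = 01011
  pos 6: 10110 XOR 11101 = 01011
  pos 7: 10110 XOR 11101 = 01011
Remainder (last 4 bits) = 1011. This is the CRC / FCS.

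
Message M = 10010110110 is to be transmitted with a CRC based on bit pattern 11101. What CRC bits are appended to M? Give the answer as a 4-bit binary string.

0011

Append 4 zeros: 100101101100000. Divide by 11101 (XOR where the leading bit is 1):
  pos 0: 10010 XOR 11101 = 01111
  pos 1: 11111 XOR 11101 = 00010
  pos 4: 10101 XOR 11101 = 01000
  pos 5: 10001 XOR 11101 = 01100
  pos 6: 11000 XOR 11101 = 00101
  pos 8: 10100 XOR 11101 = 01001
  pos 9: 10010 XOR 11101 = 01111
  pos 10: 11110 XOR 11101 = 00011
Remainder (last 4 bits) = 0011. This is the CRC / FCS.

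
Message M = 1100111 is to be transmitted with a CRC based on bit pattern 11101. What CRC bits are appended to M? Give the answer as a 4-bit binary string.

1000

Append 4 zeros: 11001110000. Divide by 11101 (XOR where the leading bit is 1):
  pos 0: 11001 XOR 11101 = 00100
  pos 2: 10011 XOR 11101 = 01110
  pos 3: 11100 XOR 11101 = 00001
Remainder (last 4 bits) = 1000. This is the CRC / FCS.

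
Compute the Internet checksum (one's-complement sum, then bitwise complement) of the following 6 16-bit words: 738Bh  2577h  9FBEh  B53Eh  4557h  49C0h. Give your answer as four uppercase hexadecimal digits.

One's-complement addition (fold any carry out of bit 15 back into bit 0):
  0x738B + 0x2577 = 0x09902
  0x9902 + 0x9FBE = 0x138C0 → wrap carry → 0x38C1
  0x38C1 + 0xB53E = 0x0EDFF
  0xEDFF + 0x4557 = 0x13356 → wrap carry → 0x3357
  0x3357 + 0x49C0 = 0x07D17
One's-complement sum = 0x7D17.
Checksum = ~0x7D17 & 0xFFFF = 0x82E8.

82E8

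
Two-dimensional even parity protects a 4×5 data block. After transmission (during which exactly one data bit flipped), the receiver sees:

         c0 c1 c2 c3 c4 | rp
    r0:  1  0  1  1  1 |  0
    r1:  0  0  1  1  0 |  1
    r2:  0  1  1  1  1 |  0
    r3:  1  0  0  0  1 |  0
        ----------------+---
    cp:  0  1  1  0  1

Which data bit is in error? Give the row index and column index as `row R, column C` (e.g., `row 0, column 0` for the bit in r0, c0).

row 1, column 3

Recompute each row's even parity and compare to rp:
  r0: data parity 0, sent rp 0 → ok
  r1: data parity 0, sent rp 1 → mismatch
  r2: data parity 0, sent rp 0 → ok
  r3: data parity 0, sent rp 0 → ok
Recompute each column's even parity and compare to cp:
  c0: data parity 0, sent cp 0 → ok
  c1: data parity 1, sent cp 1 → ok
  c2: data parity 1, sent cp 1 → ok
  c3: data parity 1, sent cp 0 → mismatch
  c4: data parity 1, sent cp 1 → ok
Exactly one row (r1) and one column (c3) fail → the flipped bit is at their intersection.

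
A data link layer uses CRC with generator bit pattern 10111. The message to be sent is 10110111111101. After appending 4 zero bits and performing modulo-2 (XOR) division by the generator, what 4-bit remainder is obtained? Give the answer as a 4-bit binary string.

0001

Append 4 zeros: 101101111111010000. Divide by 10111 (XOR where the leading bit is 1):
  pos 0: 10110 XOR 10111 = 00001
  pos 4: 11111 XOR 10111 = 01000
  pos 5: 10001 XOR 10111 = 00110
  pos 7: 11011 XOR 10111 = 01100
  pos 8: 11000 XOR 10111 = 01111
  pos 9: 11111 XOR 10111 = 01000
  pos 10: 10000 XOR 10111 = 00111
  pos 12: 11100 XOR 10111 = 01011
  pos 13: 10110 XOR 10111 = 00001
Remainder (last 4 bits) = 0001. This is the CRC / FCS.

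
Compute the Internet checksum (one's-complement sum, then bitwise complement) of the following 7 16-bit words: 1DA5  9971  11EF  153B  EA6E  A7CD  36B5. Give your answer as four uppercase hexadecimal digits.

One's-complement addition (fold any carry out of bit 15 back into bit 0):
  0x1DA5 + 0x9971 = 0x0B716
  0xB716 + 0x11EF = 0x0C905
  0xC905 + 0x153B = 0x0DE40
  0xDE40 + 0xEA6E = 0x1C8AE → wrap carry → 0xC8AF
  0xC8AF + 0xA7CD = 0x1707C → wrap carry → 0x707D
  0x707D + 0x36B5 = 0x0A732
One's-complement sum = 0xA732.
Checksum = ~0xA732 & 0xFFFF = 0x58CD.

58CD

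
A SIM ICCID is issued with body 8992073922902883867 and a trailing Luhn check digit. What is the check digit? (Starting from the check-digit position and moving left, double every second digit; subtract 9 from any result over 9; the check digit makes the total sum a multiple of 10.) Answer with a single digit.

6

Partial digits right→left: 7 6 8 3 8 8 2 0 9 2 2 9 3 7 0 2 9 9 8
Double every second digit counting from the check-digit position (so the 1st, 3rd, 5th, ... of the partial from the right).
  doubled (with −9 where >9): 5 7 7 4 9 4 6 0 9 7 → sum 58
  kept as-is: 6 3 8 0 2 9 7 2 9 → sum 46
Total = 58 + 46 = 104.
Check digit = (10 − (104 mod 10)) mod 10 = 6.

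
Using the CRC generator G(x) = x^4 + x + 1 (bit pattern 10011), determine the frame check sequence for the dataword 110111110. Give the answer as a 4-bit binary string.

1111

Append 4 zeros: 1101111100000. Divide by 10011 (XOR where the leading bit is 1):
  pos 0: 11011 XOR 10011 = 01000
  pos 1: 10001 XOR 10011 = 00010
  pos 4: 10110 XOR 10011 = 00101
  pos 6: 10100 XOR 10011 = 00111
  pos 8: 11100 XOR 10011 = 01111
Remainder (last 4 bits) = 1111. This is the CRC / FCS.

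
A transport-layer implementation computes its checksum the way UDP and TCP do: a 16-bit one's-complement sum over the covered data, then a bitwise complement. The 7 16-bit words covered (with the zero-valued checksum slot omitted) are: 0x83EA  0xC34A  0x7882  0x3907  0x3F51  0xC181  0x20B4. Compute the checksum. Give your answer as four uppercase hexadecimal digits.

One's-complement addition (fold any carry out of bit 15 back into bit 0):
  0x83EA + 0xC34A = 0x14734 → wrap carry → 0x4735
  0x4735 + 0x7882 = 0x0BFB7
  0xBFB7 + 0x3907 = 0x0F8BE
  0xF8BE + 0x3F51 = 0x1380F → wrap carry → 0x3810
  0x3810 + 0xC181 = 0x0F991
  0xF991 + 0x20B4 = 0x11A45 → wrap carry → 0x1A46
One's-complement sum = 0x1A46.
Checksum = ~0x1A46 & 0xFFFF = 0xE5B9.

E5B9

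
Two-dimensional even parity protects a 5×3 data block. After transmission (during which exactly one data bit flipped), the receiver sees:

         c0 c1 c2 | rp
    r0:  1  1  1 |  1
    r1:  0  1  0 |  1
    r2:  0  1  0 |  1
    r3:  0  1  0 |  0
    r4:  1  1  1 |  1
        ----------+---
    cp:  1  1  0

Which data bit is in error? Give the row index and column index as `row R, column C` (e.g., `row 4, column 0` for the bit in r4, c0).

row 3, column 0

Recompute each row's even parity and compare to rp:
  r0: data parity 1, sent rp 1 → ok
  r1: data parity 1, sent rp 1 → ok
  r2: data parity 1, sent rp 1 → ok
  r3: data parity 1, sent rp 0 → mismatch
  r4: data parity 1, sent rp 1 → ok
Recompute each column's even parity and compare to cp:
  c0: data parity 0, sent cp 1 → mismatch
  c1: data parity 1, sent cp 1 → ok
  c2: data parity 0, sent cp 0 → ok
Exactly one row (r3) and one column (c0) fail → the flipped bit is at their intersection.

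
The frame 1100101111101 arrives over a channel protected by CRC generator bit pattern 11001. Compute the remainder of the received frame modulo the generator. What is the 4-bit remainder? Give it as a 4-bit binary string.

0000

Modulo-2 division of 1100101111101 by 11001:
  pos 0: 11001 XOR 11001 = 00000
  pos 6: 11111 XOR 11001 = 00110
  pos 8: 11001 XOR 11001 = 00000
Remainder = 0000 (zero — the frame passes the CRC check).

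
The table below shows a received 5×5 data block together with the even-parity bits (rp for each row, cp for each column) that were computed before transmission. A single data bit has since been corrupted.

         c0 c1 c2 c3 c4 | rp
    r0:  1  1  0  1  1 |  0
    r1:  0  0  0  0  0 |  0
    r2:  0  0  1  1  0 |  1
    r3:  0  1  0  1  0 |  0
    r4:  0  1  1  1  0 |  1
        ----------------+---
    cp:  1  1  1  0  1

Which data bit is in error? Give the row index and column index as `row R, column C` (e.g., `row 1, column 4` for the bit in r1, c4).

Recompute each row's even parity and compare to rp:
  r0: data parity 0, sent rp 0 → ok
  r1: data parity 0, sent rp 0 → ok
  r2: data parity 0, sent rp 1 → mismatch
  r3: data parity 0, sent rp 0 → ok
  r4: data parity 1, sent rp 1 → ok
Recompute each column's even parity and compare to cp:
  c0: data parity 1, sent cp 1 → ok
  c1: data parity 1, sent cp 1 → ok
  c2: data parity 0, sent cp 1 → mismatch
  c3: data parity 0, sent cp 0 → ok
  c4: data parity 1, sent cp 1 → ok
Exactly one row (r2) and one column (c2) fail → the flipped bit is at their intersection.

row 2, column 2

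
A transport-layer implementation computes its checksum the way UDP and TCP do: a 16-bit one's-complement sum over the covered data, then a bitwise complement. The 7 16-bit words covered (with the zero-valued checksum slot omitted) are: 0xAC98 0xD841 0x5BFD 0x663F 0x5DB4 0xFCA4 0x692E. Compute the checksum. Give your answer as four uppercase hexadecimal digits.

One's-complement addition (fold any carry out of bit 15 back into bit 0):
  0xAC98 + 0xD841 = 0x184D9 → wrap carry → 0x84DA
  0x84DA + 0x5BFD = 0x0E0D7
  0xE0D7 + 0x663F = 0x14716 → wrap carry → 0x4717
  0x4717 + 0x5DB4 = 0x0A4CB
  0xA4CB + 0xFCA4 = 0x1A16F → wrap carry → 0xA170
  0xA170 + 0x692E = 0x10A9E → wrap carry → 0x0A9F
One's-complement sum = 0x0A9F.
Checksum = ~0x0A9F & 0xFFFF = 0xF560.

F560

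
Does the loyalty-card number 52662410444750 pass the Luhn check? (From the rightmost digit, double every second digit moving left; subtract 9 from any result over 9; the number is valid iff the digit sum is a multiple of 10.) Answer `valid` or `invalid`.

valid

From the right, keep odd positions and double even positions (subtract 9 from any doubled value over 9):
  doubled (positions 2,4,...): 1 8 8 2 4 3 1 → sum 27
  kept (positions 1,3,...): 0 7 4 0 4 6 2 → sum 23
Total = 50.
50 mod 10 = 0, so the number is valid.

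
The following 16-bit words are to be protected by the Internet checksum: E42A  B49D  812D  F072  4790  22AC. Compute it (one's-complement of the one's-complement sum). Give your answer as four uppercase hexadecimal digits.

8B5A

One's-complement addition (fold any carry out of bit 15 back into bit 0):
  0xE42A + 0xB49D = 0x198C7 → wrap carry → 0x98C8
  0x98C8 + 0x812D = 0x119F5 → wrap carry → 0x19F6
  0x19F6 + 0xF072 = 0x10A68 → wrap carry → 0x0A69
  0x0A69 + 0x4790 = 0x051F9
  0x51F9 + 0x22AC = 0x074A5
One's-complement sum = 0x74A5.
Checksum = ~0x74A5 & 0xFFFF = 0x8B5A.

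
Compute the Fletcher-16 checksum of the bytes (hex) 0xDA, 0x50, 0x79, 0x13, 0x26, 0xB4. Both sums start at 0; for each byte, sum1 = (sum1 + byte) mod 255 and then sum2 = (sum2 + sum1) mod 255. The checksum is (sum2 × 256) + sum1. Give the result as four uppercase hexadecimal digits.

D292

Running sums (mod 255):
  after byte 0 (0xDA): sum1=218, sum2=218
  after byte 1 (0x50): sum1=43, sum2=6
  after byte 2 (0x79): sum1=164, sum2=170
  after byte 3 (0x13): sum1=183, sum2=98
  after byte 4 (0x26): sum1=221, sum2=64
  after byte 5 (0xB4): sum1=146, sum2=210
Checksum = sum2·256 + sum1 = 210·256 + 146 = 53906 = 0xD292.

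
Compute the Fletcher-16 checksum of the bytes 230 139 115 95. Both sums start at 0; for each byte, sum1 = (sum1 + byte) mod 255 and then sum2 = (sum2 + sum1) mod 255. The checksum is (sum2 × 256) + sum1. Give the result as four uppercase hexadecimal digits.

Running sums (mod 255):
  after byte 0 (230): sum1=230, sum2=230
  after byte 1 (139): sum1=114, sum2=89
  after byte 2 (115): sum1=229, sum2=63
  after byte 3 (95): sum1=69, sum2=132
Checksum = sum2·256 + sum1 = 132·256 + 69 = 33861 = 0x8445.

8445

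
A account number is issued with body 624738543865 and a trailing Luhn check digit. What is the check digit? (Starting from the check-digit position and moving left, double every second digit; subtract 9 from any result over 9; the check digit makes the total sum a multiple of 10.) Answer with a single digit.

1

Partial digits right→left: 5 6 8 3 4 5 8 3 7 4 2 6
Double every second digit counting from the check-digit position (so the 1st, 3rd, 5th, ... of the partial from the right).
  doubled (with −9 where >9): 1 7 8 7 5 4 → sum 32
  kept as-is: 6 3 5 3 4 6 → sum 27
Total = 32 + 27 = 59.
Check digit = (10 − (59 mod 10)) mod 10 = 1.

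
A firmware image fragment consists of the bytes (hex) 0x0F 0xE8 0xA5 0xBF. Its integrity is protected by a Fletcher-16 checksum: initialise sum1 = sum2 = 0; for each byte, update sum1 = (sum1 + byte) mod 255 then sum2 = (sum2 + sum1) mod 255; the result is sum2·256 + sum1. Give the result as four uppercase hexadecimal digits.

025D

Running sums (mod 255):
  after byte 0 (0x0F): sum1=15, sum2=15
  after byte 1 (0xE8): sum1=247, sum2=7
  after byte 2 (0xA5): sum1=157, sum2=164
  after byte 3 (0xBF): sum1=93, sum2=2
Checksum = sum2·256 + sum1 = 2·256 + 93 = 605 = 0x025D.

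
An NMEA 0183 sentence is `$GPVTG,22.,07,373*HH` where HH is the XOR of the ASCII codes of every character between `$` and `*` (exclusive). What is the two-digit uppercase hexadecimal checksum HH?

XOR the ASCII codes of the payload characters:
  'G' = 0x47 → acc = 0x47
  'P' = 0x50 → acc = 0x17
  'V' = 0x56 → acc = 0x41
  'T' = 0x54 → acc = 0x15
  'G' = 0x47 → acc = 0x52
  ',' = 0x2C → acc = 0x7E
  '2' = 0x32 → acc = 0x4C
  '2' = 0x32 → acc = 0x7E
  '.' = 0x2E → acc = 0x50
  ',' = 0x2C → acc = 0x7C
  '0' = 0x30 → acc = 0x4C
  '7' = 0x37 → acc = 0x7B
  ',' = 0x2C → acc = 0x57
  '3' = 0x33 → acc = 0x64
  '7' = 0x37 → acc = 0x53
  '3' = 0x33 → acc = 0x60
Checksum = 0x60.

60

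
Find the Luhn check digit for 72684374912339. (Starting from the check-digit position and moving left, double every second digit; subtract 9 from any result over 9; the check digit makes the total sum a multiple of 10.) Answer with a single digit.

Partial digits right→left: 9 3 3 2 1 9 4 7 3 4 8 6 2 7
Double every second digit counting from the check-digit position (so the 1st, 3rd, 5th, ... of the partial from the right).
  doubled (with −9 where >9): 9 6 2 8 6 7 4 → sum 42
  kept as-is: 3 2 9 7 4 6 7 → sum 38
Total = 42 + 38 = 80.
Check digit = (10 − (80 mod 10)) mod 10 = 0.

0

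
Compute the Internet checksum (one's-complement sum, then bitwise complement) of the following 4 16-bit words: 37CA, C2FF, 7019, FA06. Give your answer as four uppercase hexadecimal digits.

9B15

One's-complement addition (fold any carry out of bit 15 back into bit 0):
  0x37CA + 0xC2FF = 0x0FAC9
  0xFAC9 + 0x7019 = 0x16AE2 → wrap carry → 0x6AE3
  0x6AE3 + 0xFA06 = 0x164E9 → wrap carry → 0x64EA
One's-complement sum = 0x64EA.
Checksum = ~0x64EA & 0xFFFF = 0x9B15.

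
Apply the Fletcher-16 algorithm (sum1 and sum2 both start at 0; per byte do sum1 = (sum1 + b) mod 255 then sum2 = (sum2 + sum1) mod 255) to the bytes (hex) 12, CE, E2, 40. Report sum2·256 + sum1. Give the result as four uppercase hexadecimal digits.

BA04

Running sums (mod 255):
  after byte 0 (12): sum1=18, sum2=18
  after byte 1 (CE): sum1=224, sum2=242
  after byte 2 (E2): sum1=195, sum2=182
  after byte 3 (40): sum1=4, sum2=186
Checksum = sum2·256 + sum1 = 186·256 + 4 = 47620 = 0xBA04.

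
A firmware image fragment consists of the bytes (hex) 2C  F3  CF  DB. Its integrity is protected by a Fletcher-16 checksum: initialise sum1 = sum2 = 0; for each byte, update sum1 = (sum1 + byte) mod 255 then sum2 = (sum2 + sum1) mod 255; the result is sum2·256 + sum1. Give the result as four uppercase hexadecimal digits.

08CB

Running sums (mod 255):
  after byte 0 (2C): sum1=44, sum2=44
  after byte 1 (F3): sum1=32, sum2=76
  after byte 2 (CF): sum1=239, sum2=60
  after byte 3 (DB): sum1=203, sum2=8
Checksum = sum2·256 + sum1 = 8·256 + 203 = 2251 = 0x08CB.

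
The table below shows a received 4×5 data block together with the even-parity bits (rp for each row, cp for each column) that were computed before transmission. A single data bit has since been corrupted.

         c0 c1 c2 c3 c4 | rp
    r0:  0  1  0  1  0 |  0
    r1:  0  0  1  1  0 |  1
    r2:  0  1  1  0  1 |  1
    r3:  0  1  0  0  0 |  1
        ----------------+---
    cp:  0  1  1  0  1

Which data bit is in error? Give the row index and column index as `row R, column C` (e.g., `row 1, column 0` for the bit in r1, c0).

Recompute each row's even parity and compare to rp:
  r0: data parity 0, sent rp 0 → ok
  r1: data parity 0, sent rp 1 → mismatch
  r2: data parity 1, sent rp 1 → ok
  r3: data parity 1, sent rp 1 → ok
Recompute each column's even parity and compare to cp:
  c0: data parity 0, sent cp 0 → ok
  c1: data parity 1, sent cp 1 → ok
  c2: data parity 0, sent cp 1 → mismatch
  c3: data parity 0, sent cp 0 → ok
  c4: data parity 1, sent cp 1 → ok
Exactly one row (r1) and one column (c2) fail → the flipped bit is at their intersection.

row 1, column 2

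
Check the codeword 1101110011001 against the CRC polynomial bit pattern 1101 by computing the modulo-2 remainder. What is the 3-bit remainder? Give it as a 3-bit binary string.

000

Modulo-2 division of 1101110011001 by 1101:
  pos 0: 1101 XOR 1101 = 0000
  pos 4: 1100 XOR 1101 = 0001
  pos 7: 1110 XOR 1101 = 0011
  pos 9: 1101 XOR 1101 = 0000
Remainder = 000 (zero — the frame passes the CRC check).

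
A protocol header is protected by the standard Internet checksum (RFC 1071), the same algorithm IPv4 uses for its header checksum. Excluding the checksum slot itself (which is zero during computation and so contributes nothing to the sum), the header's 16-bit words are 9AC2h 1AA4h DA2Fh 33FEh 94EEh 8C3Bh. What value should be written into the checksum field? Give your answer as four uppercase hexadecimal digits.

1B41

One's-complement addition (fold any carry out of bit 15 back into bit 0):
  0x9AC2 + 0x1AA4 = 0x0B566
  0xB566 + 0xDA2F = 0x18F95 → wrap carry → 0x8F96
  0x8F96 + 0x33FE = 0x0C394
  0xC394 + 0x94EE = 0x15882 → wrap carry → 0x5883
  0x5883 + 0x8C3B = 0x0E4BE
One's-complement sum = 0xE4BE.
Checksum = ~0xE4BE & 0xFFFF = 0x1B41.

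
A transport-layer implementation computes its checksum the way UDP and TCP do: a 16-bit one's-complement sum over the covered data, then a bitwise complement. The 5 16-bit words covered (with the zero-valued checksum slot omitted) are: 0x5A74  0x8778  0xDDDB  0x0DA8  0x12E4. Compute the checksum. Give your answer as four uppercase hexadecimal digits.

1FAB

One's-complement addition (fold any carry out of bit 15 back into bit 0):
  0x5A74 + 0x8778 = 0x0E1EC
  0xE1EC + 0xDDDB = 0x1BFC7 → wrap carry → 0xBFC8
  0xBFC8 + 0x0DA8 = 0x0CD70
  0xCD70 + 0x12E4 = 0x0E054
One's-complement sum = 0xE054.
Checksum = ~0xE054 & 0xFFFF = 0x1FAB.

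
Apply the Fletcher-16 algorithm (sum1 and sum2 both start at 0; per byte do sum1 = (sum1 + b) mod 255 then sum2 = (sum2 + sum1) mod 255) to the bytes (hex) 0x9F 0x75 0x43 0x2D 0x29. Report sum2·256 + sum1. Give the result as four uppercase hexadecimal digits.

41AE

Running sums (mod 255):
  after byte 0 (0x9F): sum1=159, sum2=159
  after byte 1 (0x75): sum1=21, sum2=180
  after byte 2 (0x43): sum1=88, sum2=13
  after byte 3 (0x2D): sum1=133, sum2=146
  after byte 4 (0x29): sum1=174, sum2=65
Checksum = sum2·256 + sum1 = 65·256 + 174 = 16814 = 0x41AE.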